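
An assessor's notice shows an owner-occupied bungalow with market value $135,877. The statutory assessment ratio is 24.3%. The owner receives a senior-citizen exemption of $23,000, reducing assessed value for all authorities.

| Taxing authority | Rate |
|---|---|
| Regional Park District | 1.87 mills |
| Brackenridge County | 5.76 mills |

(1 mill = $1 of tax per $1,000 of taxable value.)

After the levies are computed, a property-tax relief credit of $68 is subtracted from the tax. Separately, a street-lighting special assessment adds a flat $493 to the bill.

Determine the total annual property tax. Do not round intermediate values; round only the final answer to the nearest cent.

$501.44

Assessed value = $135,877 × 0.243 = $33,018.111
Taxable value = $33,018.111 − $23,000 = $10,018.111
Regional Park District: $10,018.111 × 0.00187 = $18.73386757
Brackenridge County: $10,018.111 × 0.00576 = $57.70431936
Levies subtotal = $76.43818693
After credit = $76.43818693 − $68 = $8.43818693
Total = $8.43818693 + $493 = $501.43818693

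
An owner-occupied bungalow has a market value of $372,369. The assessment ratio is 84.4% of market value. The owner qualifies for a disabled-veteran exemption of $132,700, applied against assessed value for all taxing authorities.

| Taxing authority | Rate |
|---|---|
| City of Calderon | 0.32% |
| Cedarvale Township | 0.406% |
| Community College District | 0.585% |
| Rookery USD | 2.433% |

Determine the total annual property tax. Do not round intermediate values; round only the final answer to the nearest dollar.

Assessed value = $372,369 × 0.844 = $314,279.436
Taxable value = $314,279.436 − $132,700 = $181,579.436
City of Calderon: $181,579.436 × 0.0032 = $581.0541952
Cedarvale Township: $181,579.436 × 0.00406 = $737.21251016
Community College District: $181,579.436 × 0.00585 = $1,062.2397006
Rookery USD: $181,579.436 × 0.02433 = $4,417.82767788
Total = $581.0541952 + $737.21251016 + $1,062.2397006 + $4,417.82767788 = $6,798.33408384

$6,798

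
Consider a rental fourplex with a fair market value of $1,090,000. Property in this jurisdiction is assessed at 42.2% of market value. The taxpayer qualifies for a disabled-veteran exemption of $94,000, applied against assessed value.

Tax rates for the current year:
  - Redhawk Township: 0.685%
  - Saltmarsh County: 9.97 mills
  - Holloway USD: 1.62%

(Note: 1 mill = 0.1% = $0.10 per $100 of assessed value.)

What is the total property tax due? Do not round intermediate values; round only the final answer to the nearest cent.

$12,084.66

Assessed value = $1,090,000 × 0.422 = $459,980
Taxable value = $459,980 − $94,000 = $365,980
Redhawk Township: $365,980 × 0.00685 = $2,506.963
Saltmarsh County: $365,980 × 0.00997 = $3,648.8206
Holloway USD: $365,980 × 0.0162 = $5,928.876
Total = $12,084.6596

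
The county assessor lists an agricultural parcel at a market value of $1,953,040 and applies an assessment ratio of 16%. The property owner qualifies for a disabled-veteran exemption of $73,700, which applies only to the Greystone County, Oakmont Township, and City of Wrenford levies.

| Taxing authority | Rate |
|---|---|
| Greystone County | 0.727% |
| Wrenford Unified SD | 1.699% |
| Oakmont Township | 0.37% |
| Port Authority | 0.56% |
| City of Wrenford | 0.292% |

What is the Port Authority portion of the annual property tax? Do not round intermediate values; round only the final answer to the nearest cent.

$1,749.92

Assessed value = $1,953,040 × 0.16 = $312,486.4
Port Authority taxable value = $312,486.4 (exemption does not apply)
Port Authority levy = $312,486.4 × 0.0056 = $1,749.92384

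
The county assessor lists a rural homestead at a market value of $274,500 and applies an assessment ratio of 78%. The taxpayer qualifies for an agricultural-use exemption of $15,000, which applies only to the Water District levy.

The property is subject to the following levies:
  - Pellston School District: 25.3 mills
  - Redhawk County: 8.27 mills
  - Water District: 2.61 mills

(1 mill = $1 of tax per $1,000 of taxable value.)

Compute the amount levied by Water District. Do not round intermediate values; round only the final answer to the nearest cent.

Assessed value = $274,500 × 0.78 = $214,110
Water District taxable value = $214,110 − $15,000 = $199,110
Water District levy = $199,110 × 0.00261 = $519.6771

$519.68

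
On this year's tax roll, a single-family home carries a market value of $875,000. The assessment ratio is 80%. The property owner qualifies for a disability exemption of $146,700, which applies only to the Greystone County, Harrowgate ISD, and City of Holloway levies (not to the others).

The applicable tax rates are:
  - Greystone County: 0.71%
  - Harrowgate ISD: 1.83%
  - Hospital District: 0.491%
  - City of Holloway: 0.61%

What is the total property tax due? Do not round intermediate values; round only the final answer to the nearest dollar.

$20,866

Assessed value = $875,000 × 0.8 = $700,000
Greystone County: ($700,000 − $146,700) × 0.0071 = $553,300 × 0.0071 = $3,928.43
Harrowgate ISD: ($700,000 − $146,700) × 0.0183 = $553,300 × 0.0183 = $10,125.39
Hospital District: $700,000 × 0.00491 = $3,437
City of Holloway: ($700,000 − $146,700) × 0.0061 = $553,300 × 0.0061 = $3,375.13
Total = $20,865.95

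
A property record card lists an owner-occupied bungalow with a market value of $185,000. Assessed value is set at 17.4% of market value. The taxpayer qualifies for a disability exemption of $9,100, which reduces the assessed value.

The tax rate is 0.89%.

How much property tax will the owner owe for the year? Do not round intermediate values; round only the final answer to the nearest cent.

Assessed value = $185,000 × 0.174 = $32,190
Taxable value = $32,190 − $9,100 = $23,090
Tax = $23,090 × 0.0089 = $205.501

$205.50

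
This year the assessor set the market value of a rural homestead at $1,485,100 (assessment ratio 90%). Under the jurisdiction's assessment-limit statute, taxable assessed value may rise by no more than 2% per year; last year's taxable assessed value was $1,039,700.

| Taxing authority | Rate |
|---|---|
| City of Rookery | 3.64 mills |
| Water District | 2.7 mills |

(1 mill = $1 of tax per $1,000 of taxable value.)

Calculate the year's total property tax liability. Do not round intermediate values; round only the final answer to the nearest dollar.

$6,724

Uncapped assessed value = $1,485,100 × 0.9 = $1,336,590
Cap limit = $1,039,700 × 1.02 = $1,060,494
Taxable assessed value = min($1,336,590, $1,060,494) = $1,060,494 (cap binds)
City of Rookery: $1,060,494 × 0.00364 = $3,860.19816
Water District: $1,060,494 × 0.0027 = $2,863.3338
Total = $6,723.53196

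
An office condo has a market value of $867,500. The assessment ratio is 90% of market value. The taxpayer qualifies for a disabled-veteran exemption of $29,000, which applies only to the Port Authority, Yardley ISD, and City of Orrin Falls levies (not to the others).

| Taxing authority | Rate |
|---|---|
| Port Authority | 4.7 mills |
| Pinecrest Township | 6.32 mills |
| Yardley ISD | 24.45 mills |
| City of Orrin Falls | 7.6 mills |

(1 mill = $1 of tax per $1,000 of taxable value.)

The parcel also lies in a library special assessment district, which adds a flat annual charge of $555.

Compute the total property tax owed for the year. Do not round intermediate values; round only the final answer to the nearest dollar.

$33,116

Assessed value = $867,500 × 0.9 = $780,750
Port Authority: ($780,750 − $29,000) × 0.0047 = $751,750 × 0.0047 = $3,533.225
Pinecrest Township: $780,750 × 0.00632 = $4,934.34
Yardley ISD: ($780,750 − $29,000) × 0.02445 = $751,750 × 0.02445 = $18,380.2875
City of Orrin Falls: ($780,750 − $29,000) × 0.0076 = $751,750 × 0.0076 = $5,713.3
Levies subtotal = $32,561.1525
Total = $32,561.1525 + $555 = $33,116.1525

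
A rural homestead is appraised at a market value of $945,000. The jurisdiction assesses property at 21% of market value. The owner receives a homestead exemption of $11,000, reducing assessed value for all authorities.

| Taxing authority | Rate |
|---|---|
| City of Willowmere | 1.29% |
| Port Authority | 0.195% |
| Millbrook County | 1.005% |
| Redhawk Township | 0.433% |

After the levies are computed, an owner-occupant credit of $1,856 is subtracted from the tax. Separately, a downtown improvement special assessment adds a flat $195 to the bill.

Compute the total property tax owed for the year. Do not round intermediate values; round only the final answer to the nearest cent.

$3,818.16

Assessed value = $945,000 × 0.21 = $198,450
Taxable value = $198,450 − $11,000 = $187,450
City of Willowmere: $187,450 × 0.0129 = $2,418.105
Port Authority: $187,450 × 0.00195 = $365.5275
Millbrook County: $187,450 × 0.01005 = $1,883.8725
Redhawk Township: $187,450 × 0.00433 = $811.6585
Levies subtotal = $5,479.1635
After credit = $5,479.1635 − $1,856 = $3,623.1635
Total = $3,623.1635 + $195 = $3,818.1635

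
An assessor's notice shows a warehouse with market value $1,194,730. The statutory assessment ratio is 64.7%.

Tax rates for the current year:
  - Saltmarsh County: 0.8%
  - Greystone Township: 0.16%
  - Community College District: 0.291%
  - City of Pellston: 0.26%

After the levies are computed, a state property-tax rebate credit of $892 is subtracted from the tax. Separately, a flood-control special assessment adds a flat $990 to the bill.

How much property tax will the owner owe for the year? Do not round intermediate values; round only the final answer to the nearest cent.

Assessed value = $1,194,730 × 0.647 = $772,990.31
Saltmarsh County: $772,990.31 × 0.008 = $6,183.92248
Greystone Township: $772,990.31 × 0.0016 = $1,236.784496
Community College District: $772,990.31 × 0.00291 = $2,249.4018021
City of Pellston: $772,990.31 × 0.0026 = $2,009.774806
Levies subtotal = $11,679.8835841
After credit = $11,679.8835841 − $892 = $10,787.8835841
Total = $10,787.8835841 + $990 = $11,777.8835841

$11,777.88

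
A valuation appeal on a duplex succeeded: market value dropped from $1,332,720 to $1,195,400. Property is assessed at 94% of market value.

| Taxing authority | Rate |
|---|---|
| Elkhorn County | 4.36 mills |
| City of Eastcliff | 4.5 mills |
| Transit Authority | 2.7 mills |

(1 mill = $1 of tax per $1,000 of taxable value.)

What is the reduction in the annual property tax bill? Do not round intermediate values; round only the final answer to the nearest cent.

Old assessed value = $1,332,720 × 0.94 = $1,252,756.8
New assessed value = $1,195,400 × 0.94 = $1,123,676
Combined rate = 0.00436 + 0.0045 + 0.0027 = 0.01156
Old tax = $1,252,756.8 × 0.01156 = $14,481.868608
New tax = $1,123,676 × 0.01156 = $12,989.69456
Reduction = $14,481.868608 − $12,989.69456 = $1,492.174048

$1,492.17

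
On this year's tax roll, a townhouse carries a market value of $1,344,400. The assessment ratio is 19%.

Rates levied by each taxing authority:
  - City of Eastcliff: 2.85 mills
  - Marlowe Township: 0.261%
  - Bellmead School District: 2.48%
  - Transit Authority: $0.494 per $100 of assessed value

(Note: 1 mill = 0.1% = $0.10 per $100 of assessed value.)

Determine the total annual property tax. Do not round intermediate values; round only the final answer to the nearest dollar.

Assessed value = $1,344,400 × 0.19 = $255,436
City of Eastcliff: $255,436 × 0.00285 = $727.9926
Marlowe Township: $255,436 × 0.00261 = $666.68796
Bellmead School District: $255,436 × 0.0248 = $6,334.8128
Transit Authority: $255,436 × 0.00494 = $1,261.85384
Total = $8,991.3472

$8,991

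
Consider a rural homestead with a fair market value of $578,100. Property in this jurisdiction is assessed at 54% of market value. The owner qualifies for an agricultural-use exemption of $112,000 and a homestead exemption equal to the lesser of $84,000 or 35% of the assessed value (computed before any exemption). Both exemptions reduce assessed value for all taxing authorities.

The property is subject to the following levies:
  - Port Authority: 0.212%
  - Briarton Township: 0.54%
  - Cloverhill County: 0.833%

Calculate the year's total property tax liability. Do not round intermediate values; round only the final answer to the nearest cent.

Assessed value = $578,100 × 0.54 = $312,174
Homestead exemption = min($84,000, 35% × $312,174) = min($84,000, $109,260.9) = $84,000 (dollar cap binds)
Taxable value = $312,174 − $112,000 − $84,000 = $116,174
Port Authority: $116,174 × 0.00212 = $246.28888
Briarton Township: $116,174 × 0.0054 = $627.3396
Cloverhill County: $116,174 × 0.00833 = $967.72942
Total = $1,841.3579

$1,841.36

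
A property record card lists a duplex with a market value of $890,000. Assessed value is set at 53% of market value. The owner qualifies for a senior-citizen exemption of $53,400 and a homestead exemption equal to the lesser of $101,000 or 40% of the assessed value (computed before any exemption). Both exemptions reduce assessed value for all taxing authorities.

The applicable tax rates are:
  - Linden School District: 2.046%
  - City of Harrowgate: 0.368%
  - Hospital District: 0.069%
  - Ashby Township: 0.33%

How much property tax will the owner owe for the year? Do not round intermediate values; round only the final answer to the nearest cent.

$8,925.65

Assessed value = $890,000 × 0.53 = $471,700
Homestead exemption = min($101,000, 40% × $471,700) = min($101,000, $188,680) = $101,000 (dollar cap binds)
Taxable value = $471,700 − $53,400 − $101,000 = $317,300
Linden School District: $317,300 × 0.02046 = $6,491.958
City of Harrowgate: $317,300 × 0.00368 = $1,167.664
Hospital District: $317,300 × 0.00069 = $218.937
Ashby Township: $317,300 × 0.0033 = $1,047.09
Total = $8,925.649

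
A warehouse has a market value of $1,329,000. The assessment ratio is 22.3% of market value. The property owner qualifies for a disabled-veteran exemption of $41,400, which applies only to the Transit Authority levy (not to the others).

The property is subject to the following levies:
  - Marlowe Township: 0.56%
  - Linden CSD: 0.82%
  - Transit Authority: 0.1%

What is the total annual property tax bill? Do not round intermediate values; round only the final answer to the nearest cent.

Assessed value = $1,329,000 × 0.223 = $296,367
Marlowe Township: $296,367 × 0.0056 = $1,659.6552
Linden CSD: $296,367 × 0.0082 = $2,430.2094
Transit Authority: ($296,367 − $41,400) × 0.001 = $254,967 × 0.001 = $254.967
Total = $4,344.8316

$4,344.83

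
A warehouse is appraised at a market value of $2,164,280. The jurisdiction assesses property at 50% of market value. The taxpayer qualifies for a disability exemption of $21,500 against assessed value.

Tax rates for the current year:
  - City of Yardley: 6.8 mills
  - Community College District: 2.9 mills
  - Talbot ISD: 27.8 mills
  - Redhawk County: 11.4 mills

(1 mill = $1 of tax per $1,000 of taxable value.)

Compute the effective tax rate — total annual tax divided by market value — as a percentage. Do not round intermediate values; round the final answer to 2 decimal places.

2.40%

Assessed value = $2,164,280 × 0.5 = $1,082,140
Taxable value = $1,082,140 − $21,500 = $1,060,640
City of Yardley: $1,060,640 × 0.0068 = $7,212.352
Community College District: $1,060,640 × 0.0029 = $3,075.856
Talbot ISD: $1,060,640 × 0.0278 = $29,485.792
Redhawk County: $1,060,640 × 0.0114 = $12,091.296
Total tax = $51,865.296
Effective rate = $51,865.296 ÷ $2,164,280 = 2.40% of market value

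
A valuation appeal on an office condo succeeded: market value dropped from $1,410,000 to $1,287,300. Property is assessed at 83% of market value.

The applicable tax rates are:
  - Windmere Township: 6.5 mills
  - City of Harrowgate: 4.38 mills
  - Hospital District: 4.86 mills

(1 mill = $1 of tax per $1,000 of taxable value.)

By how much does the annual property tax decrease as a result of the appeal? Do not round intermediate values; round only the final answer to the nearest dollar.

$1,603

Old assessed value = $1,410,000 × 0.83 = $1,170,300
New assessed value = $1,287,300 × 0.83 = $1,068,459
Combined rate = 0.0065 + 0.00438 + 0.00486 = 0.01574
Old tax = $1,170,300 × 0.01574 = $18,420.522
New tax = $1,068,459 × 0.01574 = $16,817.54466
Reduction = $18,420.522 − $16,817.54466 = $1,602.97734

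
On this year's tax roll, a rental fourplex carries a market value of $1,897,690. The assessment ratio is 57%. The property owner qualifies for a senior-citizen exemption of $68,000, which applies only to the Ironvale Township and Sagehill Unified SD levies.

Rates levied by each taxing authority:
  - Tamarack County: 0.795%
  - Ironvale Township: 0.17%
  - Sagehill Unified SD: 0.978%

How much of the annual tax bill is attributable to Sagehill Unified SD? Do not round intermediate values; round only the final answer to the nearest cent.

$9,913.82

Assessed value = $1,897,690 × 0.57 = $1,081,683.3
Sagehill Unified SD taxable value = $1,081,683.3 − $68,000 = $1,013,683.3
Sagehill Unified SD levy = $1,013,683.3 × 0.00978 = $9,913.822674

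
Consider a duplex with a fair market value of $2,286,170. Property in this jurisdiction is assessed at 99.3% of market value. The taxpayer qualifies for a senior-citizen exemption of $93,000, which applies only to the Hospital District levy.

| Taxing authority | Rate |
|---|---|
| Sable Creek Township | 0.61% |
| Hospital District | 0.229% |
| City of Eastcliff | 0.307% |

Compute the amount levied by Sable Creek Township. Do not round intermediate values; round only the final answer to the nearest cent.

$13,848.02

Assessed value = $2,286,170 × 0.993 = $2,270,166.81
Sable Creek Township taxable value = $2,270,166.81 (exemption does not apply)
Sable Creek Township levy = $2,270,166.81 × 0.0061 = $13,848.017541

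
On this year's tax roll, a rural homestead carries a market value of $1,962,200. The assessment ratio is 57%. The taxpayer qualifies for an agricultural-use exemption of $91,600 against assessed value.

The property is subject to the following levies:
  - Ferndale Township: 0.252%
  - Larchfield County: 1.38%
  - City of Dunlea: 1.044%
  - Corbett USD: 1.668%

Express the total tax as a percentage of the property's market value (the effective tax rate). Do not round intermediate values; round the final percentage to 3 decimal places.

Assessed value = $1,962,200 × 0.57 = $1,118,454
Taxable value = $1,118,454 − $91,600 = $1,026,854
Ferndale Township: $1,026,854 × 0.00252 = $2,587.67208
Larchfield County: $1,026,854 × 0.0138 = $14,170.5852
City of Dunlea: $1,026,854 × 0.01044 = $10,720.35576
Corbett USD: $1,026,854 × 0.01668 = $17,127.92472
Total tax = $44,606.53776
Effective rate = $44,606.53776 ÷ $1,962,200 = 2.273% of market value

2.273%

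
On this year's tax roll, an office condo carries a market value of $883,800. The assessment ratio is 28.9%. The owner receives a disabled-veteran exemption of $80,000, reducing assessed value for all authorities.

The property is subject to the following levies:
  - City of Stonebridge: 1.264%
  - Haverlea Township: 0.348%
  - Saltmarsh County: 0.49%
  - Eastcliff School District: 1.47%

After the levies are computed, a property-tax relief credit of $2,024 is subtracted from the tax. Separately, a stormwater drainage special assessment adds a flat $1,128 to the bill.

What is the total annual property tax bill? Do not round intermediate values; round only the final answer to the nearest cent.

Assessed value = $883,800 × 0.289 = $255,418.2
Taxable value = $255,418.2 − $80,000 = $175,418.2
City of Stonebridge: $175,418.2 × 0.01264 = $2,217.286048
Haverlea Township: $175,418.2 × 0.00348 = $610.455336
Saltmarsh County: $175,418.2 × 0.0049 = $859.54918
Eastcliff School District: $175,418.2 × 0.0147 = $2,578.64754
Levies subtotal = $6,265.938104
After credit = $6,265.938104 − $2,024 = $4,241.938104
Total = $4,241.938104 + $1,128 = $5,369.938104

$5,369.94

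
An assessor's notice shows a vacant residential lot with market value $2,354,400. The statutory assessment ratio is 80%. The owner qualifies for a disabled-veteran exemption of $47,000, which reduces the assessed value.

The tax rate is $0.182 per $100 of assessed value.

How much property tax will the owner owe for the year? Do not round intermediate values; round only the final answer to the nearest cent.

$3,342.47

Assessed value = $2,354,400 × 0.8 = $1,883,520
Taxable value = $1,883,520 − $47,000 = $1,836,520
Tax = $1,836,520 × 0.00182 = $3,342.4664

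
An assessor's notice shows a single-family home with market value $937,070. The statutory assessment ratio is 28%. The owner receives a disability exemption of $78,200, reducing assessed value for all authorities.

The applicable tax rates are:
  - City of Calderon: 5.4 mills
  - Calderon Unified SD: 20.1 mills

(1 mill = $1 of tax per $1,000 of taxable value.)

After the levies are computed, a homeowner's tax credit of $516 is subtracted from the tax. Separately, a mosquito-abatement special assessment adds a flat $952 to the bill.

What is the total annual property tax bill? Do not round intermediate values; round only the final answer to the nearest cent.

Assessed value = $937,070 × 0.28 = $262,379.6
Taxable value = $262,379.6 − $78,200 = $184,179.6
City of Calderon: $184,179.6 × 0.0054 = $994.56984
Calderon Unified SD: $184,179.6 × 0.0201 = $3,702.00996
Levies subtotal = $4,696.5798
After credit = $4,696.5798 − $516 = $4,180.5798
Total = $4,180.5798 + $952 = $5,132.5798

$5,132.58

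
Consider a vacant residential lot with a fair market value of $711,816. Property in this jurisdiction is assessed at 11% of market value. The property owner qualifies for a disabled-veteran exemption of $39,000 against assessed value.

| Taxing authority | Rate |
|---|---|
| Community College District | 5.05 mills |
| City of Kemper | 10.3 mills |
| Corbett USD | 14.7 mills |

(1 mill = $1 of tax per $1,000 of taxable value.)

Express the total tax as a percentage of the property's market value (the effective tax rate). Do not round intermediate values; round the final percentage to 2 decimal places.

0.17%

Assessed value = $711,816 × 0.11 = $78,299.76
Taxable value = $78,299.76 − $39,000 = $39,299.76
Community College District: $39,299.76 × 0.00505 = $198.463788
City of Kemper: $39,299.76 × 0.0103 = $404.787528
Corbett USD: $39,299.76 × 0.0147 = $577.706472
Total tax = $1,180.957788
Effective rate = $1,180.957788 ÷ $711,816 = 0.17% of market value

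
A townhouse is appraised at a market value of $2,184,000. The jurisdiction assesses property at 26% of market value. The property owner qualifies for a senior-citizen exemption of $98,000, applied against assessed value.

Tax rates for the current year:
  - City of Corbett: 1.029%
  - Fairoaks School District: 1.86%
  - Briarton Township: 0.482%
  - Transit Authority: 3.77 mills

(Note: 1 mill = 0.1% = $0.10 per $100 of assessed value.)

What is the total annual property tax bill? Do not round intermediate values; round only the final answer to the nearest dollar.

$17,610

Assessed value = $2,184,000 × 0.26 = $567,840
Taxable value = $567,840 − $98,000 = $469,840
City of Corbett: $469,840 × 0.01029 = $4,834.6536
Fairoaks School District: $469,840 × 0.0186 = $8,739.024
Briarton Township: $469,840 × 0.00482 = $2,264.6288
Transit Authority: $469,840 × 0.00377 = $1,771.2968
Total = $17,609.6032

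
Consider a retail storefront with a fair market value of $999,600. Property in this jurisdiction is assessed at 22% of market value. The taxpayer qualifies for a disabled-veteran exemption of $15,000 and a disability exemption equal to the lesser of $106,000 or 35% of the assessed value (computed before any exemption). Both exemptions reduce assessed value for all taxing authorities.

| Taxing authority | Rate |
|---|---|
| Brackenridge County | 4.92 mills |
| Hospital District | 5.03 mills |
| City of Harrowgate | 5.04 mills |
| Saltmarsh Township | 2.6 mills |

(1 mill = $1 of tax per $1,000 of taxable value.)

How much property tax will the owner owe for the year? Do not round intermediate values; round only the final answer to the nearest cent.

$2,250.51

Assessed value = $999,600 × 0.22 = $219,912
Disability exemption = min($106,000, 35% × $219,912) = min($106,000, $76,969.2) = $76,969.2 (percentage binds)
Taxable value = $219,912 − $15,000 − $76,969.2 = $127,942.8
Brackenridge County: $127,942.8 × 0.00492 = $629.478576
Hospital District: $127,942.8 × 0.00503 = $643.552284
City of Harrowgate: $127,942.8 × 0.00504 = $644.831712
Saltmarsh Township: $127,942.8 × 0.0026 = $332.65128
Total = $2,250.513852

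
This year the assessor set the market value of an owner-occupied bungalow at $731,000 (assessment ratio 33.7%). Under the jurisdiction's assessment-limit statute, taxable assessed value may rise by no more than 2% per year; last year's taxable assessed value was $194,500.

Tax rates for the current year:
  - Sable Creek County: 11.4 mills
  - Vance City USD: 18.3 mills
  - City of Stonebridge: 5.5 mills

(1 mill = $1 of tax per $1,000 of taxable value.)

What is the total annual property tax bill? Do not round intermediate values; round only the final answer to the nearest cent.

Uncapped assessed value = $731,000 × 0.337 = $246,347
Cap limit = $194,500 × 1.02 = $198,390
Taxable assessed value = min($246,347, $198,390) = $198,390 (cap binds)
Sable Creek County: $198,390 × 0.0114 = $2,261.646
Vance City USD: $198,390 × 0.0183 = $3,630.537
City of Stonebridge: $198,390 × 0.0055 = $1,091.145
Total = $6,983.328

$6,983.33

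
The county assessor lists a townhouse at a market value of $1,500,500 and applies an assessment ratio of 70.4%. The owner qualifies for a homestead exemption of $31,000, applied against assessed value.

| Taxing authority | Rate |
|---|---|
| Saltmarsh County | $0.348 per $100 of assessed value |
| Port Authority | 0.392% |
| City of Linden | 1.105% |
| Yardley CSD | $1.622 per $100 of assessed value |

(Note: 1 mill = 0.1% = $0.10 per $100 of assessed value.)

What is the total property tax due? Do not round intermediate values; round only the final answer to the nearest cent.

$35,548.95

Assessed value = $1,500,500 × 0.704 = $1,056,352
Taxable value = $1,056,352 − $31,000 = $1,025,352
Saltmarsh County: $1,025,352 × 0.00348 = $3,568.22496
Port Authority: $1,025,352 × 0.00392 = $4,019.37984
City of Linden: $1,025,352 × 0.01105 = $11,330.1396
Yardley CSD: $1,025,352 × 0.01622 = $16,631.20944
Total = $35,548.95384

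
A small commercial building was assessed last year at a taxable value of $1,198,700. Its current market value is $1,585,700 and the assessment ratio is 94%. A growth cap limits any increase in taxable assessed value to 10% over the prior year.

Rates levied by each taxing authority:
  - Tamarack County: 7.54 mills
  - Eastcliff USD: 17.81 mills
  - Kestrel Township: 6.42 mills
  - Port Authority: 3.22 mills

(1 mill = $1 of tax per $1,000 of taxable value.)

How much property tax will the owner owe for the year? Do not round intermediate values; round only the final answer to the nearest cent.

$46,136.76

Uncapped assessed value = $1,585,700 × 0.94 = $1,490,558
Cap limit = $1,198,700 × 1.1 = $1,318,570
Taxable assessed value = min($1,490,558, $1,318,570) = $1,318,570 (cap binds)
Tamarack County: $1,318,570 × 0.00754 = $9,942.0178
Eastcliff USD: $1,318,570 × 0.01781 = $23,483.7317
Kestrel Township: $1,318,570 × 0.00642 = $8,465.2194
Port Authority: $1,318,570 × 0.00322 = $4,245.7954
Total = $46,136.7643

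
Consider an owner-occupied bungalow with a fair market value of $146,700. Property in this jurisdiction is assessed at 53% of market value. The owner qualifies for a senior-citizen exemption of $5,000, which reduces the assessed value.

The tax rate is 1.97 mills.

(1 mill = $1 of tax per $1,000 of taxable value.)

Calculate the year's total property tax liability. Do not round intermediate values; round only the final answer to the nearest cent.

Assessed value = $146,700 × 0.53 = $77,751
Taxable value = $77,751 − $5,000 = $72,751
Tax = $72,751 × 0.00197 = $143.31947

$143.32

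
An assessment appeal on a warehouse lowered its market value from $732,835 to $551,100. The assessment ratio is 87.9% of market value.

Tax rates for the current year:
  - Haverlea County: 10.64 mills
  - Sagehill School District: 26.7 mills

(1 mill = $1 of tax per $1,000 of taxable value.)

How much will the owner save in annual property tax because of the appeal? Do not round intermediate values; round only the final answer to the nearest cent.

Old assessed value = $732,835 × 0.879 = $644,161.965
New assessed value = $551,100 × 0.879 = $484,416.9
Combined rate = 0.01064 + 0.0267 = 0.03734
Old tax = $644,161.965 × 0.03734 = $24,053.0077731
New tax = $484,416.9 × 0.03734 = $18,088.127046
Reduction = $24,053.0077731 − $18,088.127046 = $5,964.8807271

$5,964.88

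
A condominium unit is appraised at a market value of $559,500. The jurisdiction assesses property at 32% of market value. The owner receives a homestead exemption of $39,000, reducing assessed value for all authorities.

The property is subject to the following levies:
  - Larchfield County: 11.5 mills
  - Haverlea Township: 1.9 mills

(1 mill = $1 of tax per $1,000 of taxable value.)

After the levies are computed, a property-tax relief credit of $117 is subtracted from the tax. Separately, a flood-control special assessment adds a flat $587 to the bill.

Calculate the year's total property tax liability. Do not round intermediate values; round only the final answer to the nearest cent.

Assessed value = $559,500 × 0.32 = $179,040
Taxable value = $179,040 − $39,000 = $140,040
Larchfield County: $140,040 × 0.0115 = $1,610.46
Haverlea Township: $140,040 × 0.0019 = $266.076
Levies subtotal = $1,876.536
After credit = $1,876.536 − $117 = $1,759.536
Total = $1,759.536 + $587 = $2,346.536

$2,346.54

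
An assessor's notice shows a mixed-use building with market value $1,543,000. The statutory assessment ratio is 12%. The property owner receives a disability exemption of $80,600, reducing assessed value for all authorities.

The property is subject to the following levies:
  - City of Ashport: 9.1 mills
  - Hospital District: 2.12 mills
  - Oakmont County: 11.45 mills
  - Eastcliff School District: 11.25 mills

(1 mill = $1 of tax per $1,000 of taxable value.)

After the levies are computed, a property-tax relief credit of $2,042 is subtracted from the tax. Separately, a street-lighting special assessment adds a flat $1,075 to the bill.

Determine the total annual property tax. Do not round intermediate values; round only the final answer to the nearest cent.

Assessed value = $1,543,000 × 0.12 = $185,160
Taxable value = $185,160 − $80,600 = $104,560
City of Ashport: $104,560 × 0.0091 = $951.496
Hospital District: $104,560 × 0.00212 = $221.6672
Oakmont County: $104,560 × 0.01145 = $1,197.212
Eastcliff School District: $104,560 × 0.01125 = $1,176.3
Levies subtotal = $3,546.6752
After credit = $3,546.6752 − $2,042 = $1,504.6752
Total = $1,504.6752 + $1,075 = $2,579.6752

$2,579.68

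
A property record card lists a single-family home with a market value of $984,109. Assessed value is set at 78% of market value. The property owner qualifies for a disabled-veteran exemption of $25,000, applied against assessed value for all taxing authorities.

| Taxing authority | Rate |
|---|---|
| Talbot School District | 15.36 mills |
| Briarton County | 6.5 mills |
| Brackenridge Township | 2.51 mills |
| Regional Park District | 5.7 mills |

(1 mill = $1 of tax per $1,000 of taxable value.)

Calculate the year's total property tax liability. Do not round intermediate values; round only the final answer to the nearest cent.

$22,330.13

Assessed value = $984,109 × 0.78 = $767,605.02
Taxable value = $767,605.02 − $25,000 = $742,605.02
Talbot School District: $742,605.02 × 0.01536 = $11,406.4131072
Briarton County: $742,605.02 × 0.0065 = $4,826.93263
Brackenridge Township: $742,605.02 × 0.00251 = $1,863.9386002
Regional Park District: $742,605.02 × 0.0057 = $4,232.848614
Total = $11,406.4131072 + $4,826.93263 + $1,863.9386002 + $4,232.848614 = $22,330.1329514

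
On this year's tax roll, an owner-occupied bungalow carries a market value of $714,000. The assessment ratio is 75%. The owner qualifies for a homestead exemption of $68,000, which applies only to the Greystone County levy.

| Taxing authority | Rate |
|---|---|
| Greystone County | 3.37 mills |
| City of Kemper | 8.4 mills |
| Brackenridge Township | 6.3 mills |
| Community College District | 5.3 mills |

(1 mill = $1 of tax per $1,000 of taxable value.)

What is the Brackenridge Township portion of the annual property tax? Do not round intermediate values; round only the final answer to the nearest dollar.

Assessed value = $714,000 × 0.75 = $535,500
Brackenridge Township taxable value = $535,500 (exemption does not apply)
Brackenridge Township levy = $535,500 × 0.0063 = $3,373.65

$3,374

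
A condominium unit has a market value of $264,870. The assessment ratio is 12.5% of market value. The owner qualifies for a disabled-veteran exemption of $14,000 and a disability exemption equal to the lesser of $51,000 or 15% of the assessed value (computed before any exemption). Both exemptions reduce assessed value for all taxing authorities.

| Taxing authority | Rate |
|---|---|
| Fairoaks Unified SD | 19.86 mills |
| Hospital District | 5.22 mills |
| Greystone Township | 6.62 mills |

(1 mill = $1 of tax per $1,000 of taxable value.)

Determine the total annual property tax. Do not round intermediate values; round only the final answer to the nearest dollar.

Assessed value = $264,870 × 0.125 = $33,108.75
Disability exemption = min($51,000, 15% × $33,108.75) = min($51,000, $4,966.3125) = $4,966.3125 (percentage binds)
Taxable value = $33,108.75 − $14,000 − $4,966.3125 = $14,142.4375
Fairoaks Unified SD: $14,142.4375 × 0.01986 = $280.86880875
Hospital District: $14,142.4375 × 0.00522 = $73.82352375
Greystone Township: $14,142.4375 × 0.00662 = $93.62293625
Total = $448.31526875

$448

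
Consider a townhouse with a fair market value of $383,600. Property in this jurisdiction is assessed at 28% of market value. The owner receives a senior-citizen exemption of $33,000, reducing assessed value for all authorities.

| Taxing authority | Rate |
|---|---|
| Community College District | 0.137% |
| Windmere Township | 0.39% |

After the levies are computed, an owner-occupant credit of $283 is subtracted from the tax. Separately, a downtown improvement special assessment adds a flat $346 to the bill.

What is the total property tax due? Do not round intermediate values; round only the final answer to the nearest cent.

$455.13

Assessed value = $383,600 × 0.28 = $107,408
Taxable value = $107,408 − $33,000 = $74,408
Community College District: $74,408 × 0.00137 = $101.93896
Windmere Township: $74,408 × 0.0039 = $290.1912
Levies subtotal = $392.13016
After credit = $392.13016 − $283 = $109.13016
Total = $109.13016 + $346 = $455.13016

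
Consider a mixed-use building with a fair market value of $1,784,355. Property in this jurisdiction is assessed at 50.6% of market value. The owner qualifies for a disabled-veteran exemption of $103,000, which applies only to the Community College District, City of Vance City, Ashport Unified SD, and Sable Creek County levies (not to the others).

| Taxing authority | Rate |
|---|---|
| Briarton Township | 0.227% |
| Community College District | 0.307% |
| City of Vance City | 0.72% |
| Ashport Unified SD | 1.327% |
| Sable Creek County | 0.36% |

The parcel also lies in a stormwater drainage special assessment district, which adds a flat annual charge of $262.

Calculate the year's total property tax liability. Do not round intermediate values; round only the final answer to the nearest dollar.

$24,020

Assessed value = $1,784,355 × 0.506 = $902,883.63
Briarton Township: $902,883.63 × 0.00227 = $2,049.5458401
Community College District: ($902,883.63 − $103,000) × 0.00307 = $799,883.63 × 0.00307 = $2,455.6427441
City of Vance City: ($902,883.63 − $103,000) × 0.0072 = $799,883.63 × 0.0072 = $5,759.162136
Ashport Unified SD: ($902,883.63 − $103,000) × 0.01327 = $799,883.63 × 0.01327 = $10,614.4557701
Sable Creek County: ($902,883.63 − $103,000) × 0.0036 = $799,883.63 × 0.0036 = $2,879.581068
Levies subtotal = $23,758.3875583
Total = $23,758.3875583 + $262 = $24,020.3875583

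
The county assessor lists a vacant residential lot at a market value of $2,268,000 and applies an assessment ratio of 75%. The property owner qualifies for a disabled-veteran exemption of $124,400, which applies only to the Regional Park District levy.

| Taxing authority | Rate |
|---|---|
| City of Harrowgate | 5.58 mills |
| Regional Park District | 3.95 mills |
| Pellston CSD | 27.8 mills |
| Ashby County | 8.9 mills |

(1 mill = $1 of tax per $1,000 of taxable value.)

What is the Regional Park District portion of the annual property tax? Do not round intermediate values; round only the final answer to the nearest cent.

$6,227.57

Assessed value = $2,268,000 × 0.75 = $1,701,000
Regional Park District taxable value = $1,701,000 − $124,400 = $1,576,600
Regional Park District levy = $1,576,600 × 0.00395 = $6,227.57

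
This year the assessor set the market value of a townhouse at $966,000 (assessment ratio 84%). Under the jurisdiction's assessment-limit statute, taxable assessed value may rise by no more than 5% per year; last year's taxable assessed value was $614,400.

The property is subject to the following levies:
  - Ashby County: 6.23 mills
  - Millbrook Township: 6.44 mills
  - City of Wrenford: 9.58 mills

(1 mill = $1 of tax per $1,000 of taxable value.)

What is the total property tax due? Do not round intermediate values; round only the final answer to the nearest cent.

Uncapped assessed value = $966,000 × 0.84 = $811,440
Cap limit = $614,400 × 1.05 = $645,120
Taxable assessed value = min($811,440, $645,120) = $645,120 (cap binds)
Ashby County: $645,120 × 0.00623 = $4,019.0976
Millbrook Township: $645,120 × 0.00644 = $4,154.5728
City of Wrenford: $645,120 × 0.00958 = $6,180.2496
Total = $14,353.92

$14,353.92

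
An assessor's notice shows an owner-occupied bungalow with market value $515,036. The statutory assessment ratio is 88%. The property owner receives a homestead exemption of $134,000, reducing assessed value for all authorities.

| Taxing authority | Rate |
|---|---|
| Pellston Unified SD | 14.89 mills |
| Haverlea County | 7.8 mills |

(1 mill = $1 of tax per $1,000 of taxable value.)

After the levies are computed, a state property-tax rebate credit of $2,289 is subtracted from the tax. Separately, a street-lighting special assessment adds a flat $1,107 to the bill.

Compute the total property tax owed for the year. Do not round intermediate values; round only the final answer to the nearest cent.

Assessed value = $515,036 × 0.88 = $453,231.68
Taxable value = $453,231.68 − $134,000 = $319,231.68
Pellston Unified SD: $319,231.68 × 0.01489 = $4,753.3597152
Haverlea County: $319,231.68 × 0.0078 = $2,490.007104
Levies subtotal = $7,243.3668192
After credit = $7,243.3668192 − $2,289 = $4,954.3668192
Total = $4,954.3668192 + $1,107 = $6,061.3668192

$6,061.37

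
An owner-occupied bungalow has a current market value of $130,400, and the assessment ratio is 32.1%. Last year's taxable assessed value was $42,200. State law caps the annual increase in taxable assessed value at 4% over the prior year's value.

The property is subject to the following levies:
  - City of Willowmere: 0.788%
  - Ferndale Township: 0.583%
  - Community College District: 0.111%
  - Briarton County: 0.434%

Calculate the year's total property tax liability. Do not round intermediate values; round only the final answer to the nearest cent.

Uncapped assessed value = $130,400 × 0.321 = $41,858.4
Cap limit = $42,200 × 1.04 = $43,888
Taxable assessed value = min($41,858.4, $43,888) = $41,858.4 (cap does not bind)
City of Willowmere: $41,858.4 × 0.00788 = $329.844192
Ferndale Township: $41,858.4 × 0.00583 = $244.034472
Community College District: $41,858.4 × 0.00111 = $46.462824
Briarton County: $41,858.4 × 0.00434 = $181.665456
Total = $802.006944

$802.01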